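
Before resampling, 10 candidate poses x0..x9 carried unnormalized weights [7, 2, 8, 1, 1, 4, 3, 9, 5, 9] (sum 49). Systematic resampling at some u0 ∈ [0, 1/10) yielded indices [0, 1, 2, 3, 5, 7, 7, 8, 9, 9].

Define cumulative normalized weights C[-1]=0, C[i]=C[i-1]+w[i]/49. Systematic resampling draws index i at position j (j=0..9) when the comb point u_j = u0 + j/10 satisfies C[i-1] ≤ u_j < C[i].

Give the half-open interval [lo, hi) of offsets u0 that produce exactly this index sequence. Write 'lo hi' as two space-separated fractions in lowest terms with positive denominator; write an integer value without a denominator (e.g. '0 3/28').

C = [1/7, 9/49, 17/49, 18/49, 19/49, 23/49, 26/49, 5/7, 40/49, 1]
j=0 picked index 0: u0 ∈ [0, 1/7)
j=1 picked index 1: u0 ∈ [3/70, 41/490)
j=2 picked index 2: u0 ∈ [-4/245, 36/245)
j=3 picked index 3: u0 ∈ [23/490, 33/490)
j=4 picked index 5: u0 ∈ [-3/245, 17/245)
j=5 picked index 7: u0 ∈ [3/98, 3/14)
j=6 picked index 7: u0 ∈ [-17/245, 4/35)
j=7 picked index 8: u0 ∈ [1/70, 57/490)
j=8 picked index 9: u0 ∈ [4/245, 1/5)
j=9 picked index 9: u0 ∈ [-41/490, 1/10)
intersection: [23/490, 33/490)

23/490 33/490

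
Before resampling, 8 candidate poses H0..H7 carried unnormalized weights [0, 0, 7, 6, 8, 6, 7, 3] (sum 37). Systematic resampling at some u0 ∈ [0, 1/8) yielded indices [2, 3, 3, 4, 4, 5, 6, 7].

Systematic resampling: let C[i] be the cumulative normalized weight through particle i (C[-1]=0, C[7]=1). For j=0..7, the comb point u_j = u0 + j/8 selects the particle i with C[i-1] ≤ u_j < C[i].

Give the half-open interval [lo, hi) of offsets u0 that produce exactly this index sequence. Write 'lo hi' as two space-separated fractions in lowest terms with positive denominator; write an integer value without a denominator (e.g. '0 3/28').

C = [0, 0, 7/37, 13/37, 21/37, 27/37, 34/37, 1]
j=0 picked index 2: u0 ∈ [0, 7/37)
j=1 picked index 3: u0 ∈ [19/296, 67/296)
j=2 picked index 3: u0 ∈ [-9/148, 15/148)
j=3 picked index 4: u0 ∈ [-7/296, 57/296)
j=4 picked index 4: u0 ∈ [-11/74, 5/74)
j=5 picked index 5: u0 ∈ [-17/296, 31/296)
j=6 picked index 6: u0 ∈ [-3/148, 25/148)
j=7 picked index 7: u0 ∈ [13/296, 1/8)
intersection: [19/296, 5/74)

19/296 5/74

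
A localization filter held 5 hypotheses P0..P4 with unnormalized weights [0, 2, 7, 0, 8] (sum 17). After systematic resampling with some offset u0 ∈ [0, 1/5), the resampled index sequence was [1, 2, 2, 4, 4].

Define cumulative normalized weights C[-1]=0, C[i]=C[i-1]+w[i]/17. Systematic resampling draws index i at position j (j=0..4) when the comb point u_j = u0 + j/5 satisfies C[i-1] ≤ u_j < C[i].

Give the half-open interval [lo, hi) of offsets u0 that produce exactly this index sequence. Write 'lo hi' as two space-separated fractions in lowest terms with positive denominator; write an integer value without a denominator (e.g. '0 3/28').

0 2/17

C = [0, 2/17, 9/17, 9/17, 1]
j=0 picked index 1: u0 ∈ [0, 2/17)
j=1 picked index 2: u0 ∈ [-7/85, 28/85)
j=2 picked index 2: u0 ∈ [-24/85, 11/85)
j=3 picked index 4: u0 ∈ [-6/85, 2/5)
j=4 picked index 4: u0 ∈ [-23/85, 1/5)
intersection: [0, 2/17)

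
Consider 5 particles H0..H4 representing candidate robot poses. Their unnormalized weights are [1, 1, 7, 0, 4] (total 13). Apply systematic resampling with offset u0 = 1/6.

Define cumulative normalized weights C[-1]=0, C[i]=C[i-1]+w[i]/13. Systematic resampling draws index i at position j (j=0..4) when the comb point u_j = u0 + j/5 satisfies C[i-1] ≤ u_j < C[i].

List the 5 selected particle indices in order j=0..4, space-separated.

2 2 2 4 4

C = [1/13, 2/13, 9/13, 9/13, 1]
j=0: u_0=1/6 ∈ [2/13, 9/13) → index 2
j=1: u_1=11/30 ∈ [2/13, 9/13) → index 2
j=2: u_2=17/30 ∈ [2/13, 9/13) → index 2
j=3: u_3=23/30 ∈ [9/13, 1) → index 4
j=4: u_4=29/30 ∈ [9/13, 1) → index 4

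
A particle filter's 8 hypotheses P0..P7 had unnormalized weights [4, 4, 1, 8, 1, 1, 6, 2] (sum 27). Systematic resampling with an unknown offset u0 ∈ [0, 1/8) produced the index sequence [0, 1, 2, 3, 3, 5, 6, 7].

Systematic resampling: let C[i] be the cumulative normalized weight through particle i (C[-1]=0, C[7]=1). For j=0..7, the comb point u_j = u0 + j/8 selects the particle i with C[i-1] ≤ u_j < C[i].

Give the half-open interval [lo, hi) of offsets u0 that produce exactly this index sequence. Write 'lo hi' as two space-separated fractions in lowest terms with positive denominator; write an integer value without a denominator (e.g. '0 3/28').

C = [4/27, 8/27, 1/3, 17/27, 2/3, 19/27, 25/27, 1]
j=0 picked index 0: u0 ∈ [0, 4/27)
j=1 picked index 1: u0 ∈ [5/216, 37/216)
j=2 picked index 2: u0 ∈ [5/108, 1/12)
j=3 picked index 3: u0 ∈ [-1/24, 55/216)
j=4 picked index 3: u0 ∈ [-1/6, 7/54)
j=5 picked index 5: u0 ∈ [1/24, 17/216)
j=6 picked index 6: u0 ∈ [-5/108, 19/108)
j=7 picked index 7: u0 ∈ [11/216, 1/8)
intersection: [11/216, 17/216)

11/216 17/216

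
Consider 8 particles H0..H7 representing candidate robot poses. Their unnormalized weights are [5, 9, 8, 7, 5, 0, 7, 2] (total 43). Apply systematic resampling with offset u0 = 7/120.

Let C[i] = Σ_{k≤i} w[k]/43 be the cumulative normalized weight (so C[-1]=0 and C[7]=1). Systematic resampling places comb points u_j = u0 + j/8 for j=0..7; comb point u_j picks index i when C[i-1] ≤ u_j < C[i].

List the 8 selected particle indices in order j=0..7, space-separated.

0 1 1 2 3 4 6 6

C = [5/43, 14/43, 22/43, 29/43, 34/43, 34/43, 41/43, 1]
j=0: u_0=7/120 ∈ [0, 5/43) → index 0
j=1: u_1=11/60 ∈ [5/43, 14/43) → index 1
j=2: u_2=37/120 ∈ [5/43, 14/43) → index 1
j=3: u_3=13/30 ∈ [14/43, 22/43) → index 2
j=4: u_4=67/120 ∈ [22/43, 29/43) → index 3
j=5: u_5=41/60 ∈ [29/43, 34/43) → index 4
j=6: u_6=97/120 ∈ [34/43, 41/43) → index 6
j=7: u_7=14/15 ∈ [34/43, 41/43) → index 6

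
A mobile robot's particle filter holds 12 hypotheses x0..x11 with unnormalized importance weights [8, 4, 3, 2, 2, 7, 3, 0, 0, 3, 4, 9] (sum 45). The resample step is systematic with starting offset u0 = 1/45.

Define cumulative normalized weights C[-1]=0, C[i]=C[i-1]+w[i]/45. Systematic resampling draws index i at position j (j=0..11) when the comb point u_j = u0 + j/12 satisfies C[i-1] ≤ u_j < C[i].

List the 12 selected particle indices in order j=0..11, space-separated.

C = [8/45, 4/15, 1/3, 17/45, 19/45, 26/45, 29/45, 29/45, 29/45, 32/45, 4/5, 1]
j=0: u_0=1/45 ∈ [0, 8/45) → index 0
j=1: u_1=19/180 ∈ [0, 8/45) → index 0
j=2: u_2=17/90 ∈ [8/45, 4/15) → index 1
j=3: u_3=49/180 ∈ [4/15, 1/3) → index 2
j=4: u_4=16/45 ∈ [1/3, 17/45) → index 3
j=5: u_5=79/180 ∈ [19/45, 26/45) → index 5
j=6: u_6=47/90 ∈ [19/45, 26/45) → index 5
j=7: u_7=109/180 ∈ [26/45, 29/45) → index 6
j=8: u_8=31/45 ∈ [29/45, 32/45) → index 9
j=9: u_9=139/180 ∈ [32/45, 4/5) → index 10
j=10: u_10=77/90 ∈ [4/5, 1) → index 11
j=11: u_11=169/180 ∈ [4/5, 1) → index 11

0 0 1 2 3 5 5 6 9 10 11 11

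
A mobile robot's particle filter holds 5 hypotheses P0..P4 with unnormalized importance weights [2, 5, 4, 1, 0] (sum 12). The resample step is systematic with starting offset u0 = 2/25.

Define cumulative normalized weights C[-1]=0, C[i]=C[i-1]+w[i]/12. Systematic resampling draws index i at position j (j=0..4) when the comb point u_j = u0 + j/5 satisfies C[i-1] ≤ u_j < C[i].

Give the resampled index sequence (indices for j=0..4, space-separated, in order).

C = [1/6, 7/12, 11/12, 1, 1]
j=0: u_0=2/25 ∈ [0, 1/6) → index 0
j=1: u_1=7/25 ∈ [1/6, 7/12) → index 1
j=2: u_2=12/25 ∈ [1/6, 7/12) → index 1
j=3: u_3=17/25 ∈ [7/12, 11/12) → index 2
j=4: u_4=22/25 ∈ [7/12, 11/12) → index 2

0 1 1 2 2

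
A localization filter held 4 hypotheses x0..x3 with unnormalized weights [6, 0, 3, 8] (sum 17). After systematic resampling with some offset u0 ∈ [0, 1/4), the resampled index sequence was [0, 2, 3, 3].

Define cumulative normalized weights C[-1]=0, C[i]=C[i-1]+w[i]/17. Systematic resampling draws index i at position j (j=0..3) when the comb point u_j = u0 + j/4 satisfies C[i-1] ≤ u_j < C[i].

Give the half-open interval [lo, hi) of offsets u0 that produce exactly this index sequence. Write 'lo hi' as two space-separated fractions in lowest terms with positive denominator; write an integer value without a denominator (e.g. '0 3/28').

C = [6/17, 6/17, 9/17, 1]
j=0 picked index 0: u0 ∈ [0, 6/17)
j=1 picked index 2: u0 ∈ [7/68, 19/68)
j=2 picked index 3: u0 ∈ [1/34, 1/2)
j=3 picked index 3: u0 ∈ [-15/68, 1/4)
intersection: [7/68, 1/4)

7/68 1/4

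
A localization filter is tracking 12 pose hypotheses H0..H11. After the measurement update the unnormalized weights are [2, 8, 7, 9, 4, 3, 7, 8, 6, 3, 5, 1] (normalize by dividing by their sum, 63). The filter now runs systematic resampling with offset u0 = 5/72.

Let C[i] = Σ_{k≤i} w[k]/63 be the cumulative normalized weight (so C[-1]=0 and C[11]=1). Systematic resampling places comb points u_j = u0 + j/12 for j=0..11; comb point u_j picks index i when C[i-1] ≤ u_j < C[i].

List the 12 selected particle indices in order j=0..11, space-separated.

C = [2/63, 10/63, 17/63, 26/63, 10/21, 11/21, 40/63, 16/21, 6/7, 19/21, 62/63, 1]
j=0: u_0=5/72 ∈ [2/63, 10/63) → index 1
j=1: u_1=11/72 ∈ [2/63, 10/63) → index 1
j=2: u_2=17/72 ∈ [10/63, 17/63) → index 2
j=3: u_3=23/72 ∈ [17/63, 26/63) → index 3
j=4: u_4=29/72 ∈ [17/63, 26/63) → index 3
j=5: u_5=35/72 ∈ [10/21, 11/21) → index 5
j=6: u_6=41/72 ∈ [11/21, 40/63) → index 6
j=7: u_7=47/72 ∈ [40/63, 16/21) → index 7
j=8: u_8=53/72 ∈ [40/63, 16/21) → index 7
j=9: u_9=59/72 ∈ [16/21, 6/7) → index 8
j=10: u_10=65/72 ∈ [6/7, 19/21) → index 9
j=11: u_11=71/72 ∈ [62/63, 1) → index 11

1 1 2 3 3 5 6 7 7 8 9 11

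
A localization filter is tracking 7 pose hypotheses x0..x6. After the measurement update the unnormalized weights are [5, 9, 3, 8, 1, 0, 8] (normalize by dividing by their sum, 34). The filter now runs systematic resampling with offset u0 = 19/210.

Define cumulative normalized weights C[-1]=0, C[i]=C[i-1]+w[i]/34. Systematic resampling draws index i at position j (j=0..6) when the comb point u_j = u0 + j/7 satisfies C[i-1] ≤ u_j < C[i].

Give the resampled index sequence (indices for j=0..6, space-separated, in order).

C = [5/34, 7/17, 1/2, 25/34, 13/17, 13/17, 1]
j=0: u_0=19/210 ∈ [0, 5/34) → index 0
j=1: u_1=7/30 ∈ [5/34, 7/17) → index 1
j=2: u_2=79/210 ∈ [5/34, 7/17) → index 1
j=3: u_3=109/210 ∈ [1/2, 25/34) → index 3
j=4: u_4=139/210 ∈ [1/2, 25/34) → index 3
j=5: u_5=169/210 ∈ [13/17, 1) → index 6
j=6: u_6=199/210 ∈ [13/17, 1) → index 6

0 1 1 3 3 6 6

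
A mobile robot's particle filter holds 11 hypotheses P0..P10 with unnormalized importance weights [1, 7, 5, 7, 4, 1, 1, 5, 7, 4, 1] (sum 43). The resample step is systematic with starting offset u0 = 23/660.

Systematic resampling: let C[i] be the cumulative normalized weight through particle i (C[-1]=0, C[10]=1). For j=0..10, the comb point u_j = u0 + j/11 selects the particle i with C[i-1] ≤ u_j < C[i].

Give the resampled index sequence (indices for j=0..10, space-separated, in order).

1 1 2 3 3 4 5 7 8 8 9

C = [1/43, 8/43, 13/43, 20/43, 24/43, 25/43, 26/43, 31/43, 38/43, 42/43, 1]
j=0: u_0=23/660 ∈ [1/43, 8/43) → index 1
j=1: u_1=83/660 ∈ [1/43, 8/43) → index 1
j=2: u_2=13/60 ∈ [8/43, 13/43) → index 2
j=3: u_3=203/660 ∈ [13/43, 20/43) → index 3
j=4: u_4=263/660 ∈ [13/43, 20/43) → index 3
j=5: u_5=323/660 ∈ [20/43, 24/43) → index 4
j=6: u_6=383/660 ∈ [24/43, 25/43) → index 5
j=7: u_7=443/660 ∈ [26/43, 31/43) → index 7
j=8: u_8=503/660 ∈ [31/43, 38/43) → index 8
j=9: u_9=563/660 ∈ [31/43, 38/43) → index 8
j=10: u_10=623/660 ∈ [38/43, 42/43) → index 9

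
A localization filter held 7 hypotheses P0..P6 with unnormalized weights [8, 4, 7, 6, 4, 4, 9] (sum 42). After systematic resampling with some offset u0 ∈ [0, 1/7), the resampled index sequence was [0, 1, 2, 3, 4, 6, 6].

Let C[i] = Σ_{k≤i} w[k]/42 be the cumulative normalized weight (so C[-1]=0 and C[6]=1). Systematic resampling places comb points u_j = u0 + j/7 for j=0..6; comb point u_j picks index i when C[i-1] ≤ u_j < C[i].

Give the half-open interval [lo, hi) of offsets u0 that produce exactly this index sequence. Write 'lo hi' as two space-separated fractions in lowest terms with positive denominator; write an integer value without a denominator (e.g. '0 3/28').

1/14 5/42

C = [4/21, 2/7, 19/42, 25/42, 29/42, 11/14, 1]
j=0 picked index 0: u0 ∈ [0, 4/21)
j=1 picked index 1: u0 ∈ [1/21, 1/7)
j=2 picked index 2: u0 ∈ [0, 1/6)
j=3 picked index 3: u0 ∈ [1/42, 1/6)
j=4 picked index 4: u0 ∈ [1/42, 5/42)
j=5 picked index 6: u0 ∈ [1/14, 2/7)
j=6 picked index 6: u0 ∈ [-1/14, 1/7)
intersection: [1/14, 5/42)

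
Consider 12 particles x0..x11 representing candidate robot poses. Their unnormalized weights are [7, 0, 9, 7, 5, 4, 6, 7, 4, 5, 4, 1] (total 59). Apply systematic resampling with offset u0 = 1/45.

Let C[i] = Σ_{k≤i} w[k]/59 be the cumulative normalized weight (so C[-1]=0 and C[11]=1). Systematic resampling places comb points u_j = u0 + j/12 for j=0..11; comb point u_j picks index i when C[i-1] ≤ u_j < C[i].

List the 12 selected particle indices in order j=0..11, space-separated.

C = [7/59, 7/59, 16/59, 23/59, 28/59, 32/59, 38/59, 45/59, 49/59, 54/59, 58/59, 1]
j=0: u_0=1/45 ∈ [0, 7/59) → index 0
j=1: u_1=19/180 ∈ [0, 7/59) → index 0
j=2: u_2=17/90 ∈ [7/59, 16/59) → index 2
j=3: u_3=49/180 ∈ [16/59, 23/59) → index 3
j=4: u_4=16/45 ∈ [16/59, 23/59) → index 3
j=5: u_5=79/180 ∈ [23/59, 28/59) → index 4
j=6: u_6=47/90 ∈ [28/59, 32/59) → index 5
j=7: u_7=109/180 ∈ [32/59, 38/59) → index 6
j=8: u_8=31/45 ∈ [38/59, 45/59) → index 7
j=9: u_9=139/180 ∈ [45/59, 49/59) → index 8
j=10: u_10=77/90 ∈ [49/59, 54/59) → index 9
j=11: u_11=169/180 ∈ [54/59, 58/59) → index 10

0 0 2 3 3 4 5 6 7 8 9 10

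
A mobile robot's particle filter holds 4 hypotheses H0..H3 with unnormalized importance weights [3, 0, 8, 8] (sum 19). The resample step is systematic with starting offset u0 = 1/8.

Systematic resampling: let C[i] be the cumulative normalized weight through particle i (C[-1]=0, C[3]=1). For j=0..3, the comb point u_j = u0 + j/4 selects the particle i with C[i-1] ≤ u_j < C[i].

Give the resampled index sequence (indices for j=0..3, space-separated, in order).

0 2 3 3

C = [3/19, 3/19, 11/19, 1]
j=0: u_0=1/8 ∈ [0, 3/19) → index 0
j=1: u_1=3/8 ∈ [3/19, 11/19) → index 2
j=2: u_2=5/8 ∈ [11/19, 1) → index 3
j=3: u_3=7/8 ∈ [11/19, 1) → index 3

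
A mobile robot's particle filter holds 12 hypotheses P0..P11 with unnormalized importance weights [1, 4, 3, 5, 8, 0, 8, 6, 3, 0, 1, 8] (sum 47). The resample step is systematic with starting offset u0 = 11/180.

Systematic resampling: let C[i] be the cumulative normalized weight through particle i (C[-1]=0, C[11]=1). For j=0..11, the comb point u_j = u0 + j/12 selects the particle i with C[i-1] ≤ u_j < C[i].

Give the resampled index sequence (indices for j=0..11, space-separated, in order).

1 2 3 4 4 6 6 7 7 10 11 11

C = [1/47, 5/47, 8/47, 13/47, 21/47, 21/47, 29/47, 35/47, 38/47, 38/47, 39/47, 1]
j=0: u_0=11/180 ∈ [1/47, 5/47) → index 1
j=1: u_1=13/90 ∈ [5/47, 8/47) → index 2
j=2: u_2=41/180 ∈ [8/47, 13/47) → index 3
j=3: u_3=14/45 ∈ [13/47, 21/47) → index 4
j=4: u_4=71/180 ∈ [13/47, 21/47) → index 4
j=5: u_5=43/90 ∈ [21/47, 29/47) → index 6
j=6: u_6=101/180 ∈ [21/47, 29/47) → index 6
j=7: u_7=29/45 ∈ [29/47, 35/47) → index 7
j=8: u_8=131/180 ∈ [29/47, 35/47) → index 7
j=9: u_9=73/90 ∈ [38/47, 39/47) → index 10
j=10: u_10=161/180 ∈ [39/47, 1) → index 11
j=11: u_11=44/45 ∈ [39/47, 1) → index 11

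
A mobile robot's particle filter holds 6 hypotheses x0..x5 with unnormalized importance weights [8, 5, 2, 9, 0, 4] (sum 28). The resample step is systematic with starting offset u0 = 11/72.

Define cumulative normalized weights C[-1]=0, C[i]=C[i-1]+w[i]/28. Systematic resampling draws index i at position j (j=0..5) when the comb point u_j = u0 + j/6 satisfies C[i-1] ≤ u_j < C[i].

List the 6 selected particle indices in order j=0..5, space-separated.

0 1 2 3 3 5

C = [2/7, 13/28, 15/28, 6/7, 6/7, 1]
j=0: u_0=11/72 ∈ [0, 2/7) → index 0
j=1: u_1=23/72 ∈ [2/7, 13/28) → index 1
j=2: u_2=35/72 ∈ [13/28, 15/28) → index 2
j=3: u_3=47/72 ∈ [15/28, 6/7) → index 3
j=4: u_4=59/72 ∈ [15/28, 6/7) → index 3
j=5: u_5=71/72 ∈ [6/7, 1) → index 5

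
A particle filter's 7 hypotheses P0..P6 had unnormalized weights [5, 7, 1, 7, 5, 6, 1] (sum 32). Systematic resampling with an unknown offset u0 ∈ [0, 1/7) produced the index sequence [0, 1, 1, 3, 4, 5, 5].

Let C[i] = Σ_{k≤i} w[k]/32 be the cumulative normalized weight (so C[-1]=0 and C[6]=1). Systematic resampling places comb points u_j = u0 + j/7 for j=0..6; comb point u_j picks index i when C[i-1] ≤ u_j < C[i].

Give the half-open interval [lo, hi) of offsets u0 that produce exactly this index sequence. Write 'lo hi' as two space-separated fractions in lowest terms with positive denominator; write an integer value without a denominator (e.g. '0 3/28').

C = [5/32, 3/8, 13/32, 5/8, 25/32, 31/32, 1]
j=0 picked index 0: u0 ∈ [0, 5/32)
j=1 picked index 1: u0 ∈ [3/224, 13/56)
j=2 picked index 1: u0 ∈ [-29/224, 5/56)
j=3 picked index 3: u0 ∈ [-5/224, 11/56)
j=4 picked index 4: u0 ∈ [3/56, 47/224)
j=5 picked index 5: u0 ∈ [15/224, 57/224)
j=6 picked index 5: u0 ∈ [-17/224, 25/224)
intersection: [15/224, 5/56)

15/224 5/56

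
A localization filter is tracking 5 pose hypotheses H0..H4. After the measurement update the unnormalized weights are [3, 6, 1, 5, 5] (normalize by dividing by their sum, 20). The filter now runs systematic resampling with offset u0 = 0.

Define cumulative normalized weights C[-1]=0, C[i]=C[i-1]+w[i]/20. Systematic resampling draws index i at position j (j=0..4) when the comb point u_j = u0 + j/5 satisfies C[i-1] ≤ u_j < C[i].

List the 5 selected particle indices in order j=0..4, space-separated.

0 1 1 3 4

C = [3/20, 9/20, 1/2, 3/4, 1]
j=0: u_0=0 ∈ [0, 3/20) → index 0
j=1: u_1=1/5 ∈ [3/20, 9/20) → index 1
j=2: u_2=2/5 ∈ [3/20, 9/20) → index 1
j=3: u_3=3/5 ∈ [1/2, 3/4) → index 3
j=4: u_4=4/5 ∈ [3/4, 1) → index 4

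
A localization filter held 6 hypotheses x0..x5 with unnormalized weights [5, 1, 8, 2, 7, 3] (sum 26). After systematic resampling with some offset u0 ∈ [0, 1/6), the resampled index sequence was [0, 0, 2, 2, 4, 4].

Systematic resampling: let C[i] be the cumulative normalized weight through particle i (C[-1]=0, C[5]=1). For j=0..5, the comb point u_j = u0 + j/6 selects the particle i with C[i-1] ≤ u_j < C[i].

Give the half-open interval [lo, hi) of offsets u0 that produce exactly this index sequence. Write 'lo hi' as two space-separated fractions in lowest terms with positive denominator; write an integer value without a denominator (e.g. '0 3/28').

0 1/39

C = [5/26, 3/13, 7/13, 8/13, 23/26, 1]
j=0 picked index 0: u0 ∈ [0, 5/26)
j=1 picked index 0: u0 ∈ [-1/6, 1/39)
j=2 picked index 2: u0 ∈ [-4/39, 8/39)
j=3 picked index 2: u0 ∈ [-7/26, 1/26)
j=4 picked index 4: u0 ∈ [-2/39, 17/78)
j=5 picked index 4: u0 ∈ [-17/78, 2/39)
intersection: [0, 1/39)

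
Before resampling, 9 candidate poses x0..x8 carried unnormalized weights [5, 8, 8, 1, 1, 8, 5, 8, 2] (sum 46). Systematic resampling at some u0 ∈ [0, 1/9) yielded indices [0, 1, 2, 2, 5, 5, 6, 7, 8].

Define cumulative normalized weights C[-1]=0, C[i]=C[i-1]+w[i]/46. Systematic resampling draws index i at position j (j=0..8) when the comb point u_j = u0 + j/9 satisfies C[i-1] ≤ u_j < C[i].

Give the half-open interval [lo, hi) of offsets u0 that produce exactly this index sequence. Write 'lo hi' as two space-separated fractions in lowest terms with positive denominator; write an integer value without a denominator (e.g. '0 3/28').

14/207 5/46

C = [5/46, 13/46, 21/46, 11/23, 1/2, 31/46, 18/23, 22/23, 1]
j=0 picked index 0: u0 ∈ [0, 5/46)
j=1 picked index 1: u0 ∈ [-1/414, 71/414)
j=2 picked index 2: u0 ∈ [25/414, 97/414)
j=3 picked index 2: u0 ∈ [-7/138, 17/138)
j=4 picked index 5: u0 ∈ [1/18, 95/414)
j=5 picked index 5: u0 ∈ [-1/18, 49/414)
j=6 picked index 6: u0 ∈ [1/138, 8/69)
j=7 picked index 7: u0 ∈ [1/207, 37/207)
j=8 picked index 8: u0 ∈ [14/207, 1/9)
intersection: [14/207, 5/46)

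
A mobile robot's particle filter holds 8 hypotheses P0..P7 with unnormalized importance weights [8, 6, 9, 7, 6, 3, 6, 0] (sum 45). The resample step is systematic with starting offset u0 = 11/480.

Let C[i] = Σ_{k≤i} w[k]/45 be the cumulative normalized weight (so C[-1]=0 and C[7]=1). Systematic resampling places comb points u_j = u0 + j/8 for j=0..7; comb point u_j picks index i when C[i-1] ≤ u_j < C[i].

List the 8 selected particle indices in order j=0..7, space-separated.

C = [8/45, 14/45, 23/45, 2/3, 4/5, 13/15, 1, 1]
j=0: u_0=11/480 ∈ [0, 8/45) → index 0
j=1: u_1=71/480 ∈ [0, 8/45) → index 0
j=2: u_2=131/480 ∈ [8/45, 14/45) → index 1
j=3: u_3=191/480 ∈ [14/45, 23/45) → index 2
j=4: u_4=251/480 ∈ [23/45, 2/3) → index 3
j=5: u_5=311/480 ∈ [23/45, 2/3) → index 3
j=6: u_6=371/480 ∈ [2/3, 4/5) → index 4
j=7: u_7=431/480 ∈ [13/15, 1) → index 6

0 0 1 2 3 3 4 6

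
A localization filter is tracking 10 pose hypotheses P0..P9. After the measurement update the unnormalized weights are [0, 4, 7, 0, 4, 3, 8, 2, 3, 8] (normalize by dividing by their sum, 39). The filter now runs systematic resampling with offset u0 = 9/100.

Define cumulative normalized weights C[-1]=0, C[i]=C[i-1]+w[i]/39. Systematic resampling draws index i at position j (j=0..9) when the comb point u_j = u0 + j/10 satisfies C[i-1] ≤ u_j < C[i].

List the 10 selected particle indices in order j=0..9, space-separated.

C = [0, 4/39, 11/39, 11/39, 5/13, 6/13, 2/3, 28/39, 31/39, 1]
j=0: u_0=9/100 ∈ [0, 4/39) → index 1
j=1: u_1=19/100 ∈ [4/39, 11/39) → index 2
j=2: u_2=29/100 ∈ [11/39, 5/13) → index 4
j=3: u_3=39/100 ∈ [5/13, 6/13) → index 5
j=4: u_4=49/100 ∈ [6/13, 2/3) → index 6
j=5: u_5=59/100 ∈ [6/13, 2/3) → index 6
j=6: u_6=69/100 ∈ [2/3, 28/39) → index 7
j=7: u_7=79/100 ∈ [28/39, 31/39) → index 8
j=8: u_8=89/100 ∈ [31/39, 1) → index 9
j=9: u_9=99/100 ∈ [31/39, 1) → index 9

1 2 4 5 6 6 7 8 9 9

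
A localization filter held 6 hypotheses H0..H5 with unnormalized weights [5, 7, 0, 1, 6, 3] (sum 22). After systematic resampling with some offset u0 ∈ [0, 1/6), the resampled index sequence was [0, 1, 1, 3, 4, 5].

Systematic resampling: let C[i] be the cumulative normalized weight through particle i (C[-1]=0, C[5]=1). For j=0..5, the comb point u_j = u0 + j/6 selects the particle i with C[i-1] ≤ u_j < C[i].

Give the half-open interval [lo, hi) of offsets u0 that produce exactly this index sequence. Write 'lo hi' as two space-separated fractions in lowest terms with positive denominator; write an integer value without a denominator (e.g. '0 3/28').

C = [5/22, 6/11, 6/11, 13/22, 19/22, 1]
j=0 picked index 0: u0 ∈ [0, 5/22)
j=1 picked index 1: u0 ∈ [2/33, 25/66)
j=2 picked index 1: u0 ∈ [-7/66, 7/33)
j=3 picked index 3: u0 ∈ [1/22, 1/11)
j=4 picked index 4: u0 ∈ [-5/66, 13/66)
j=5 picked index 5: u0 ∈ [1/33, 1/6)
intersection: [2/33, 1/11)

2/33 1/11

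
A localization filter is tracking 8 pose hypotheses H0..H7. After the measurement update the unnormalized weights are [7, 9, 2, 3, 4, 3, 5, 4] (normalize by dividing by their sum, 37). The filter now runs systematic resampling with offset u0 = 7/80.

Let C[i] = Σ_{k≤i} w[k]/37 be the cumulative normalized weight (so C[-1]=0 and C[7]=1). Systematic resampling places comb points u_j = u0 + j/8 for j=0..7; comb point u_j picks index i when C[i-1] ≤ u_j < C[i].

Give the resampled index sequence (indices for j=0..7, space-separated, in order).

0 1 1 2 4 5 6 7

C = [7/37, 16/37, 18/37, 21/37, 25/37, 28/37, 33/37, 1]
j=0: u_0=7/80 ∈ [0, 7/37) → index 0
j=1: u_1=17/80 ∈ [7/37, 16/37) → index 1
j=2: u_2=27/80 ∈ [7/37, 16/37) → index 1
j=3: u_3=37/80 ∈ [16/37, 18/37) → index 2
j=4: u_4=47/80 ∈ [21/37, 25/37) → index 4
j=5: u_5=57/80 ∈ [25/37, 28/37) → index 5
j=6: u_6=67/80 ∈ [28/37, 33/37) → index 6
j=7: u_7=77/80 ∈ [33/37, 1) → index 7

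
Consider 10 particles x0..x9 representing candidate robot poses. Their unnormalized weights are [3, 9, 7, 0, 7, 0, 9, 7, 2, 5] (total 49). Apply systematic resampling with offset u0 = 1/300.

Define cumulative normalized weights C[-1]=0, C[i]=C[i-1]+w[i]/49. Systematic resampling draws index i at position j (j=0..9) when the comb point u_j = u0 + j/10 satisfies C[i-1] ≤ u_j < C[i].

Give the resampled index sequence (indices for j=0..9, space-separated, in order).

C = [3/49, 12/49, 19/49, 19/49, 26/49, 26/49, 5/7, 6/7, 44/49, 1]
j=0: u_0=1/300 ∈ [0, 3/49) → index 0
j=1: u_1=31/300 ∈ [3/49, 12/49) → index 1
j=2: u_2=61/300 ∈ [3/49, 12/49) → index 1
j=3: u_3=91/300 ∈ [12/49, 19/49) → index 2
j=4: u_4=121/300 ∈ [19/49, 26/49) → index 4
j=5: u_5=151/300 ∈ [19/49, 26/49) → index 4
j=6: u_6=181/300 ∈ [26/49, 5/7) → index 6
j=7: u_7=211/300 ∈ [26/49, 5/7) → index 6
j=8: u_8=241/300 ∈ [5/7, 6/7) → index 7
j=9: u_9=271/300 ∈ [44/49, 1) → index 9

0 1 1 2 4 4 6 6 7 9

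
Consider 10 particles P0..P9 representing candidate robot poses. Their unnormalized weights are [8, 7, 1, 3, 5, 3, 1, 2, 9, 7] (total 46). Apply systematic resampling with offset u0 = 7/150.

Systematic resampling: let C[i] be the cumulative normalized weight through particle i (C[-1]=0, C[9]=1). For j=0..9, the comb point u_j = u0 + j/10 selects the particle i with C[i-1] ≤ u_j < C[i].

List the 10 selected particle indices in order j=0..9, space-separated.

0 0 1 2 4 5 7 8 8 9

C = [4/23, 15/46, 8/23, 19/46, 12/23, 27/46, 14/23, 15/23, 39/46, 1]
j=0: u_0=7/150 ∈ [0, 4/23) → index 0
j=1: u_1=11/75 ∈ [0, 4/23) → index 0
j=2: u_2=37/150 ∈ [4/23, 15/46) → index 1
j=3: u_3=26/75 ∈ [15/46, 8/23) → index 2
j=4: u_4=67/150 ∈ [19/46, 12/23) → index 4
j=5: u_5=41/75 ∈ [12/23, 27/46) → index 5
j=6: u_6=97/150 ∈ [14/23, 15/23) → index 7
j=7: u_7=56/75 ∈ [15/23, 39/46) → index 8
j=8: u_8=127/150 ∈ [15/23, 39/46) → index 8
j=9: u_9=71/75 ∈ [39/46, 1) → index 9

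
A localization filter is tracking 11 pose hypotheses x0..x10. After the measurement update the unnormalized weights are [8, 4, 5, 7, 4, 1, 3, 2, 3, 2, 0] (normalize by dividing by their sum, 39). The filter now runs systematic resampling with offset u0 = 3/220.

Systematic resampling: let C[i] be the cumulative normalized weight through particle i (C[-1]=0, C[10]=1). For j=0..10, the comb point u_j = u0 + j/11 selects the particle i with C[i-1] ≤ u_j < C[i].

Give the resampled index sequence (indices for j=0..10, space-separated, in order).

0 0 0 1 2 3 3 4 5 7 8

C = [8/39, 4/13, 17/39, 8/13, 28/39, 29/39, 32/39, 34/39, 37/39, 1, 1]
j=0: u_0=3/220 ∈ [0, 8/39) → index 0
j=1: u_1=23/220 ∈ [0, 8/39) → index 0
j=2: u_2=43/220 ∈ [0, 8/39) → index 0
j=3: u_3=63/220 ∈ [8/39, 4/13) → index 1
j=4: u_4=83/220 ∈ [4/13, 17/39) → index 2
j=5: u_5=103/220 ∈ [17/39, 8/13) → index 3
j=6: u_6=123/220 ∈ [17/39, 8/13) → index 3
j=7: u_7=13/20 ∈ [8/13, 28/39) → index 4
j=8: u_8=163/220 ∈ [28/39, 29/39) → index 5
j=9: u_9=183/220 ∈ [32/39, 34/39) → index 7
j=10: u_10=203/220 ∈ [34/39, 37/39) → index 8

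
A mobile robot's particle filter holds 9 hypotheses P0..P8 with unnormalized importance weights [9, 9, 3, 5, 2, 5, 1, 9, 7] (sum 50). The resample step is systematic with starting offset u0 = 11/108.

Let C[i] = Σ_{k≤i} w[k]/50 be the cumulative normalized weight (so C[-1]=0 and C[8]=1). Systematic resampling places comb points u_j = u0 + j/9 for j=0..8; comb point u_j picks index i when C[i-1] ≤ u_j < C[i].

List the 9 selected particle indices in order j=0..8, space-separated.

C = [9/50, 9/25, 21/50, 13/25, 14/25, 33/50, 17/25, 43/50, 1]
j=0: u_0=11/108 ∈ [0, 9/50) → index 0
j=1: u_1=23/108 ∈ [9/50, 9/25) → index 1
j=2: u_2=35/108 ∈ [9/50, 9/25) → index 1
j=3: u_3=47/108 ∈ [21/50, 13/25) → index 3
j=4: u_4=59/108 ∈ [13/25, 14/25) → index 4
j=5: u_5=71/108 ∈ [14/25, 33/50) → index 5
j=6: u_6=83/108 ∈ [17/25, 43/50) → index 7
j=7: u_7=95/108 ∈ [43/50, 1) → index 8
j=8: u_8=107/108 ∈ [43/50, 1) → index 8

0 1 1 3 4 5 7 8 8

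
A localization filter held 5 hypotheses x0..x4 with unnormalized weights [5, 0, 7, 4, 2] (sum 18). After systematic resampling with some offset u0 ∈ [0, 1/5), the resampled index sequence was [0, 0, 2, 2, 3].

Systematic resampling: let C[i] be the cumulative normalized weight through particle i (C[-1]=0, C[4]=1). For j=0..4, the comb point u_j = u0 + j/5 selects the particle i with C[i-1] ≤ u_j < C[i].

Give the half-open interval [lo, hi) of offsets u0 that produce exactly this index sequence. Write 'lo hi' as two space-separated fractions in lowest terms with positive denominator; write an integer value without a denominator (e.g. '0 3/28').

C = [5/18, 5/18, 2/3, 8/9, 1]
j=0 picked index 0: u0 ∈ [0, 5/18)
j=1 picked index 0: u0 ∈ [-1/5, 7/90)
j=2 picked index 2: u0 ∈ [-11/90, 4/15)
j=3 picked index 2: u0 ∈ [-29/90, 1/15)
j=4 picked index 3: u0 ∈ [-2/15, 4/45)
intersection: [0, 1/15)

0 1/15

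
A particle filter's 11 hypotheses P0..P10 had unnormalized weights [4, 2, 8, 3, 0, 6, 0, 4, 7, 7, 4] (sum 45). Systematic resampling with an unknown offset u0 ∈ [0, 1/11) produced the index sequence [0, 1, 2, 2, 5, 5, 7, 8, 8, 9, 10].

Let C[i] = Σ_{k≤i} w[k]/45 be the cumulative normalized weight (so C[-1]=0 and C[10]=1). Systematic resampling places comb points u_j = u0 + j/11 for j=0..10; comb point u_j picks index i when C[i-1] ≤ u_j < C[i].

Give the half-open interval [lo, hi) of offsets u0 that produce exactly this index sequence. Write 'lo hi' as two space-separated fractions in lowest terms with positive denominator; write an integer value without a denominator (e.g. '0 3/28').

7/495 14/495

C = [4/45, 2/15, 14/45, 17/45, 17/45, 23/45, 23/45, 3/5, 34/45, 41/45, 1]
j=0 picked index 0: u0 ∈ [0, 4/45)
j=1 picked index 1: u0 ∈ [-1/495, 7/165)
j=2 picked index 2: u0 ∈ [-8/165, 64/495)
j=3 picked index 2: u0 ∈ [-23/165, 19/495)
j=4 picked index 5: u0 ∈ [7/495, 73/495)
j=5 picked index 5: u0 ∈ [-38/495, 28/495)
j=6 picked index 7: u0 ∈ [-17/495, 3/55)
j=7 picked index 8: u0 ∈ [-2/55, 59/495)
j=8 picked index 8: u0 ∈ [-7/55, 14/495)
j=9 picked index 9: u0 ∈ [-31/495, 46/495)
j=10 picked index 10: u0 ∈ [1/495, 1/11)
intersection: [7/495, 14/495)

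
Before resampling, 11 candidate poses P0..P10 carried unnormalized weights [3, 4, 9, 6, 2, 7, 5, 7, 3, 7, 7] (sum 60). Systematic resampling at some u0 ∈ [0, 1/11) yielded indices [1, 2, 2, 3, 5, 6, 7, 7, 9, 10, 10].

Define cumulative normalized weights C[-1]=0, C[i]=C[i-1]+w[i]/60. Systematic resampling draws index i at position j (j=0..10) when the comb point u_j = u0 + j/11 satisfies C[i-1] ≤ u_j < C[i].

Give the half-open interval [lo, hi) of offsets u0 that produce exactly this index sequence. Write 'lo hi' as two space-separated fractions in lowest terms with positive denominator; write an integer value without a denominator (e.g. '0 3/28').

C = [1/20, 7/60, 4/15, 11/30, 2/5, 31/60, 3/5, 43/60, 23/30, 53/60, 1]
j=0 picked index 1: u0 ∈ [1/20, 7/60)
j=1 picked index 2: u0 ∈ [17/660, 29/165)
j=2 picked index 2: u0 ∈ [-43/660, 14/165)
j=3 picked index 3: u0 ∈ [-1/165, 31/330)
j=4 picked index 5: u0 ∈ [2/55, 101/660)
j=5 picked index 6: u0 ∈ [41/660, 8/55)
j=6 picked index 7: u0 ∈ [3/55, 113/660)
j=7 picked index 7: u0 ∈ [-2/55, 53/660)
j=8 picked index 9: u0 ∈ [13/330, 103/660)
j=9 picked index 10: u0 ∈ [43/660, 2/11)
j=10 picked index 10: u0 ∈ [-17/660, 1/11)
intersection: [43/660, 53/660)

43/660 53/660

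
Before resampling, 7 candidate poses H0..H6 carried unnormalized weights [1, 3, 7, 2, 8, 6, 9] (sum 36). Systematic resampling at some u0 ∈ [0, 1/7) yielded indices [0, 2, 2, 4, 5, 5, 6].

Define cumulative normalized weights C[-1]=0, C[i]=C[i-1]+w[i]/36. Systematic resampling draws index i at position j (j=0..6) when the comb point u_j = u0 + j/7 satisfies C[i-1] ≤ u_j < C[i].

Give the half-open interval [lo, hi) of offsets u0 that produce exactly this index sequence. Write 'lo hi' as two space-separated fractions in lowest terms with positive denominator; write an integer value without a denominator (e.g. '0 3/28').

1/84 5/252

C = [1/36, 1/9, 11/36, 13/36, 7/12, 3/4, 1]
j=0 picked index 0: u0 ∈ [0, 1/36)
j=1 picked index 2: u0 ∈ [-2/63, 41/252)
j=2 picked index 2: u0 ∈ [-11/63, 5/252)
j=3 picked index 4: u0 ∈ [-17/252, 13/84)
j=4 picked index 5: u0 ∈ [1/84, 5/28)
j=5 picked index 5: u0 ∈ [-11/84, 1/28)
j=6 picked index 6: u0 ∈ [-3/28, 1/7)
intersection: [1/84, 5/252)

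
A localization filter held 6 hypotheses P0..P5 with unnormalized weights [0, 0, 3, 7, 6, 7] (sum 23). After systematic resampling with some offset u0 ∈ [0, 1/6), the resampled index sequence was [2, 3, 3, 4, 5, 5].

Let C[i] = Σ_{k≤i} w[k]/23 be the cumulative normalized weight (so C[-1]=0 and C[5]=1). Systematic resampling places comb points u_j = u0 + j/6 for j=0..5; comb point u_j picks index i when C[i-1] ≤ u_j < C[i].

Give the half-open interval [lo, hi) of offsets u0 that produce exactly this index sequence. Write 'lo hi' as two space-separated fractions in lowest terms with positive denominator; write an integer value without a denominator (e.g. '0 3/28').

C = [0, 0, 3/23, 10/23, 16/23, 1]
j=0 picked index 2: u0 ∈ [0, 3/23)
j=1 picked index 3: u0 ∈ [-5/138, 37/138)
j=2 picked index 3: u0 ∈ [-14/69, 7/69)
j=3 picked index 4: u0 ∈ [-3/46, 9/46)
j=4 picked index 5: u0 ∈ [2/69, 1/3)
j=5 picked index 5: u0 ∈ [-19/138, 1/6)
intersection: [2/69, 7/69)

2/69 7/69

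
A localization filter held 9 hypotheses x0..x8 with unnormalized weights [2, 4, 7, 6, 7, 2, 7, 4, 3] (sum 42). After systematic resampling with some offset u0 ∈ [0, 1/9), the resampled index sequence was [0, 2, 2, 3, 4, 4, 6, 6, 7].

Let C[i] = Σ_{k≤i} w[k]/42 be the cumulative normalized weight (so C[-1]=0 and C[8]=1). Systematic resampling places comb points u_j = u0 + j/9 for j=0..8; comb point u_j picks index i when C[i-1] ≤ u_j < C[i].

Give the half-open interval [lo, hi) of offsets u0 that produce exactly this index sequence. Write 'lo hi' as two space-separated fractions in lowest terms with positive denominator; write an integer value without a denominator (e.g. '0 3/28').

C = [1/21, 1/7, 13/42, 19/42, 13/21, 2/3, 5/6, 13/14, 1]
j=0 picked index 0: u0 ∈ [0, 1/21)
j=1 picked index 2: u0 ∈ [2/63, 25/126)
j=2 picked index 2: u0 ∈ [-5/63, 11/126)
j=3 picked index 3: u0 ∈ [-1/42, 5/42)
j=4 picked index 4: u0 ∈ [1/126, 11/63)
j=5 picked index 4: u0 ∈ [-13/126, 4/63)
j=6 picked index 6: u0 ∈ [0, 1/6)
j=7 picked index 6: u0 ∈ [-1/9, 1/18)
j=8 picked index 7: u0 ∈ [-1/18, 5/126)
intersection: [2/63, 5/126)

2/63 5/126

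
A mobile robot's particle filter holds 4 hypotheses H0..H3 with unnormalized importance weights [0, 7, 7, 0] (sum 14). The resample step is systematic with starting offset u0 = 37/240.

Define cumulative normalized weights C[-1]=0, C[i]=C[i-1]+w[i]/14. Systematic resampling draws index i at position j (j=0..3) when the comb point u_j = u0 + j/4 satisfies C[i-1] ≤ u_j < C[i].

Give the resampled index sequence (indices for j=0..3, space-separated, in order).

C = [0, 1/2, 1, 1]
j=0: u_0=37/240 ∈ [0, 1/2) → index 1
j=1: u_1=97/240 ∈ [0, 1/2) → index 1
j=2: u_2=157/240 ∈ [1/2, 1) → index 2
j=3: u_3=217/240 ∈ [1/2, 1) → index 2

1 1 2 2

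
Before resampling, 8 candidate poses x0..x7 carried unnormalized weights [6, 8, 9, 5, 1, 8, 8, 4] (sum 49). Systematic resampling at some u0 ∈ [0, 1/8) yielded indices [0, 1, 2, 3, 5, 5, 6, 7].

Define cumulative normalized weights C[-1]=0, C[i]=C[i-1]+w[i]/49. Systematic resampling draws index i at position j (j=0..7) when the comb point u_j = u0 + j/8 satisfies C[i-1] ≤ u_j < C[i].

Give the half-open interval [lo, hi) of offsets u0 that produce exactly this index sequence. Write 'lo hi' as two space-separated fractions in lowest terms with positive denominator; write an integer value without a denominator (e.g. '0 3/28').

C = [6/49, 2/7, 23/49, 4/7, 29/49, 37/49, 45/49, 1]
j=0 picked index 0: u0 ∈ [0, 6/49)
j=1 picked index 1: u0 ∈ [-1/392, 9/56)
j=2 picked index 2: u0 ∈ [1/28, 43/196)
j=3 picked index 3: u0 ∈ [37/392, 11/56)
j=4 picked index 5: u0 ∈ [9/98, 25/98)
j=5 picked index 5: u0 ∈ [-13/392, 51/392)
j=6 picked index 6: u0 ∈ [1/196, 33/196)
j=7 picked index 7: u0 ∈ [17/392, 1/8)
intersection: [37/392, 6/49)

37/392 6/49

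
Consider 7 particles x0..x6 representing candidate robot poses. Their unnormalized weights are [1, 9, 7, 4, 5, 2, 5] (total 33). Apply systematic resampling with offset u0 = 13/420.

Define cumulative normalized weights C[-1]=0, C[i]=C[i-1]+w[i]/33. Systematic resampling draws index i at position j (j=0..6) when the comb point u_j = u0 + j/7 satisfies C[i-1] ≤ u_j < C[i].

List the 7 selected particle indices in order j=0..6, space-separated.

1 1 2 2 3 4 6

C = [1/33, 10/33, 17/33, 7/11, 26/33, 28/33, 1]
j=0: u_0=13/420 ∈ [1/33, 10/33) → index 1
j=1: u_1=73/420 ∈ [1/33, 10/33) → index 1
j=2: u_2=19/60 ∈ [10/33, 17/33) → index 2
j=3: u_3=193/420 ∈ [10/33, 17/33) → index 2
j=4: u_4=253/420 ∈ [17/33, 7/11) → index 3
j=5: u_5=313/420 ∈ [7/11, 26/33) → index 4
j=6: u_6=373/420 ∈ [28/33, 1) → index 6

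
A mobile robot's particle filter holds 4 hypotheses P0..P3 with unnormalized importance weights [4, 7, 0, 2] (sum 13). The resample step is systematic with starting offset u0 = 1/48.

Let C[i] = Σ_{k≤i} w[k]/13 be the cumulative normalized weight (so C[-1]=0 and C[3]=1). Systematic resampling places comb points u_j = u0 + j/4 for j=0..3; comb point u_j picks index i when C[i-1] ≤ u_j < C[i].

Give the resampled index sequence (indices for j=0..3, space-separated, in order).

C = [4/13, 11/13, 11/13, 1]
j=0: u_0=1/48 ∈ [0, 4/13) → index 0
j=1: u_1=13/48 ∈ [0, 4/13) → index 0
j=2: u_2=25/48 ∈ [4/13, 11/13) → index 1
j=3: u_3=37/48 ∈ [4/13, 11/13) → index 1

0 0 1 1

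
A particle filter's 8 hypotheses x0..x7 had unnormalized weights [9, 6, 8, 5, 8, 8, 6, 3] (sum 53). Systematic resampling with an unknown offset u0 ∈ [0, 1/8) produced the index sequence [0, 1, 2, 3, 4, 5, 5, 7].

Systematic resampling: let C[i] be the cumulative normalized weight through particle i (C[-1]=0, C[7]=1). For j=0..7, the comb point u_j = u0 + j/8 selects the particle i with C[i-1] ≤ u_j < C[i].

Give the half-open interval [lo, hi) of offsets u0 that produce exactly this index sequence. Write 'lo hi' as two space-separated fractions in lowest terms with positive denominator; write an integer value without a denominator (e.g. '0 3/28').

29/424 17/212

C = [9/53, 15/53, 23/53, 28/53, 36/53, 44/53, 50/53, 1]
j=0 picked index 0: u0 ∈ [0, 9/53)
j=1 picked index 1: u0 ∈ [19/424, 67/424)
j=2 picked index 2: u0 ∈ [7/212, 39/212)
j=3 picked index 3: u0 ∈ [25/424, 65/424)
j=4 picked index 4: u0 ∈ [3/106, 19/106)
j=5 picked index 5: u0 ∈ [23/424, 87/424)
j=6 picked index 5: u0 ∈ [-15/212, 17/212)
j=7 picked index 7: u0 ∈ [29/424, 1/8)
intersection: [29/424, 17/212)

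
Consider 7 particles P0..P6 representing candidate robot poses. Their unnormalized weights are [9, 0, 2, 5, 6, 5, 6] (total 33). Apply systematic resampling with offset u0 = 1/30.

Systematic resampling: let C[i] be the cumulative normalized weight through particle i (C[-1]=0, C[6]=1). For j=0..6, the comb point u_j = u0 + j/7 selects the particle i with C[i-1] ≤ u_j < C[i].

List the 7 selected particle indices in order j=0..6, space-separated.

0 0 2 3 4 5 6

C = [3/11, 3/11, 1/3, 16/33, 2/3, 9/11, 1]
j=0: u_0=1/30 ∈ [0, 3/11) → index 0
j=1: u_1=37/210 ∈ [0, 3/11) → index 0
j=2: u_2=67/210 ∈ [3/11, 1/3) → index 2
j=3: u_3=97/210 ∈ [1/3, 16/33) → index 3
j=4: u_4=127/210 ∈ [16/33, 2/3) → index 4
j=5: u_5=157/210 ∈ [2/3, 9/11) → index 5
j=6: u_6=187/210 ∈ [9/11, 1) → index 6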